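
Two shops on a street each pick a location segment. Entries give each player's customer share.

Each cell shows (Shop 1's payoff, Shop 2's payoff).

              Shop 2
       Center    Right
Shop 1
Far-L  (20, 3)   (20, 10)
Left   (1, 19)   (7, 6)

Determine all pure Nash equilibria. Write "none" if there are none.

(Far-L, Right)

For each strategy profile, look for a profitable unilateral deviation.
(Far-L, Center): Shop 2 can switch to Right (3 → 10). Not NE.
(Far-L, Right): Shop 1 gets 20, best alternative 7; Shop 2 gets 10, best alternative 3. No profitable deviation — NE.
(Left, Center): Shop 1 can switch to Far-L (1 → 20). Not NE.
(Left, Right): Shop 1 can switch to Far-L (7 → 20). Not NE.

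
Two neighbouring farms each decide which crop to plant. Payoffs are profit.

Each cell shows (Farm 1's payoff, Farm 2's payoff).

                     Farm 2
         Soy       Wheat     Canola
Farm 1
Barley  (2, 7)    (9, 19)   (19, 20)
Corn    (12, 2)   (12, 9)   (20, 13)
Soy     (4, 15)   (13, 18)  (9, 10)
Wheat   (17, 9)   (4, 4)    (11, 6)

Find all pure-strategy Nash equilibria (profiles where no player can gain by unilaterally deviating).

The pure Nash equilibria are (Corn, Canola) and (Soy, Wheat) and (Wheat, Soy).

(Barley, Soy): Farm 1 can switch to Corn (2 → 12). Not NE.
(Barley, Wheat): Farm 1 can switch to Corn (9 → 12). Not NE.
(Barley, Canola): Farm 1 can switch to Corn (19 → 20). Not NE.
(Corn, Soy): Farm 1 can switch to Wheat (12 → 17). Not NE.
(Corn, Wheat): Farm 1 can switch to Soy (12 → 13). Not NE.
(Corn, Canola): Farm 1 gets 20, best alternative 19; Farm 2 gets 13, best alternative 9. No profitable deviation — NE.
(Soy, Soy): Farm 1 can switch to Corn (4 → 12). Not NE.
(Soy, Wheat): Farm 1 gets 13, best alternative 12; Farm 2 gets 18, best alternative 15. No profitable deviation — NE.
(Soy, Canola): Farm 1 can switch to Barley (9 → 19). Not NE.
(Wheat, Soy): Farm 1 gets 17, best alternative 12; Farm 2 gets 9, best alternative 6. No profitable deviation — NE.
(Wheat, Wheat): Farm 1 can switch to Barley (4 → 9). Not NE.
(The remaining 1 profile has a profitable deviation by the same check.)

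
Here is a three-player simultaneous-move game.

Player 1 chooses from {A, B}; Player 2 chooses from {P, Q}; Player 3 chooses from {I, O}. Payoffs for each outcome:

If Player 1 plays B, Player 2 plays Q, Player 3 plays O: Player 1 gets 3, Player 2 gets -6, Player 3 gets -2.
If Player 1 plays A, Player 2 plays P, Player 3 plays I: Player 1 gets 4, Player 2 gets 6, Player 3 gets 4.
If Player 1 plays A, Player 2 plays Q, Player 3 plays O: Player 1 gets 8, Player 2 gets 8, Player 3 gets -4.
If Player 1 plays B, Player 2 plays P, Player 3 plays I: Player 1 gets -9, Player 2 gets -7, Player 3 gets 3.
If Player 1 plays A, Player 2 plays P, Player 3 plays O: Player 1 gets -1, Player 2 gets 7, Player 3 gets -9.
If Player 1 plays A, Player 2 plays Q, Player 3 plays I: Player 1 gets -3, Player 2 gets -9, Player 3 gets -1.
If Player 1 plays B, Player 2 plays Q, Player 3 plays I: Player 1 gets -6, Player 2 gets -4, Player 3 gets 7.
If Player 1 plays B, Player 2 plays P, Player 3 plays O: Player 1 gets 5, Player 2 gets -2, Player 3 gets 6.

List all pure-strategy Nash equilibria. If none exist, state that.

The pure Nash equilibria are (A, P, I) and (B, P, O).

(A, P, I): Player 1 gets 4, best alternative -9; Player 2 gets 6, best alternative -9; Player 3 gets 4, best alternative -9. No profitable deviation — NE.
(A, P, O): Player 1 can switch to B (-1 → 5). Not NE.
(A, Q, I): Player 2 can switch to P (-9 → 6). Not NE.
(A, Q, O): Player 3 can switch to I (-4 → -1). Not NE.
(B, P, I): Player 1 can switch to A (-9 → 4). Not NE.
(B, P, O): Player 1 gets 5, best alternative -1; Player 2 gets -2, best alternative -6; Player 3 gets 6, best alternative 3. No profitable deviation — NE.
(B, Q, I): Player 1 can switch to A (-6 → -3). Not NE.
(B, Q, O): Player 1 can switch to A (3 → 8). Not NE.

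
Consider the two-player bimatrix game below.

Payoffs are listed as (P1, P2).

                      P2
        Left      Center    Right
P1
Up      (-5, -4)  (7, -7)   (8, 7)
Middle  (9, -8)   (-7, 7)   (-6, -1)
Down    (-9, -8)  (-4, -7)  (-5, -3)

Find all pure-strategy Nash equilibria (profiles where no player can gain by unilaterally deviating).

(Up, Left): P1 can switch to Middle (-5 → 9). Not NE.
(Up, Center): P2 can switch to Left (-7 → -4). Not NE.
(Up, Right): P1 gets 8, best alternative -5; P2 gets 7, best alternative -4. No profitable deviation — NE.
(Middle, Left): P2 can switch to Center (-8 → 7). Not NE.
(Middle, Center): P1 can switch to Up (-7 → 7). Not NE.
(Middle, Right): P1 can switch to Up (-6 → 8). Not NE.
(Down, Left): P1 can switch to Up (-9 → -5). Not NE.
(Down, Center): P1 can switch to Up (-4 → 7). Not NE.
(Down, Right): P1 can switch to Up (-5 → 8). Not NE.

(Up, Right)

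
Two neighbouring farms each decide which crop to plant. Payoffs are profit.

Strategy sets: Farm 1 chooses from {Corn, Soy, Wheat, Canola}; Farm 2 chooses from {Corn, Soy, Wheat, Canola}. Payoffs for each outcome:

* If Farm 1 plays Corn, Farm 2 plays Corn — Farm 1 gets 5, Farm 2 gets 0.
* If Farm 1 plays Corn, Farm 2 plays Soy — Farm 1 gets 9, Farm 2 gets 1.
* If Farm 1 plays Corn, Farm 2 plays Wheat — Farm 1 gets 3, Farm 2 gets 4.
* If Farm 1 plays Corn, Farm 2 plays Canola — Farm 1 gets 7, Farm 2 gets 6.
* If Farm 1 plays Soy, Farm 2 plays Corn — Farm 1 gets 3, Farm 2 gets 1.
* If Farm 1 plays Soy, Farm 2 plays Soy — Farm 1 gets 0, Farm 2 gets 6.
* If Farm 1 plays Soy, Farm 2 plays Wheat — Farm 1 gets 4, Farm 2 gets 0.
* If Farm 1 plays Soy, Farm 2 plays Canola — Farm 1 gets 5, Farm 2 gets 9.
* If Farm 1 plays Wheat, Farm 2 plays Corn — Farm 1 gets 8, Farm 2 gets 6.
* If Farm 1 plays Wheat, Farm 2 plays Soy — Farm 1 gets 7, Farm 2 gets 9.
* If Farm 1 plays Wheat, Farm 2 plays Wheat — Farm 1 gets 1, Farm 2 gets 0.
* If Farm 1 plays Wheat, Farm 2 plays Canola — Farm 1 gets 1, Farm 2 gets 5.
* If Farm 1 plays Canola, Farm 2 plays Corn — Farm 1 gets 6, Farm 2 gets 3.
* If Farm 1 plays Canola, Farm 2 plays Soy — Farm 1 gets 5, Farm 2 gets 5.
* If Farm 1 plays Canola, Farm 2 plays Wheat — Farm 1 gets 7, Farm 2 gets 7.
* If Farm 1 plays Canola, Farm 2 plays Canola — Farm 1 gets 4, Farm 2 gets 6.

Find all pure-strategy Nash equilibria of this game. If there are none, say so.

Pure-strategy Nash equilibria: (Corn, Canola) and (Canola, Wheat)

(Corn, Corn): Farm 1 can switch to Wheat (5 → 8). Not NE.
(Corn, Soy): Farm 2 can switch to Wheat (1 → 4). Not NE.
(Corn, Wheat): Farm 1 can switch to Soy (3 → 4). Not NE.
(Corn, Canola): Farm 1 gets 7, best alternative 5; Farm 2 gets 6, best alternative 4. No profitable deviation — NE.
(Soy, Corn): Farm 1 can switch to Corn (3 → 5). Not NE.
(Soy, Soy): Farm 1 can switch to Corn (0 → 9). Not NE.
(Soy, Wheat): Farm 1 can switch to Canola (4 → 7). Not NE.
(Soy, Canola): Farm 1 can switch to Corn (5 → 7). Not NE.
(Wheat, Corn): Farm 2 can switch to Soy (6 → 9). Not NE.
(Wheat, Soy): Farm 1 can switch to Corn (7 → 9). Not NE.
(Wheat, Wheat): Farm 1 can switch to Corn (1 → 3). Not NE.
(Wheat, Canola): Farm 1 can switch to Corn (1 → 7). Not NE.
(Canola, Corn): Farm 1 can switch to Wheat (6 → 8). Not NE.
(Canola, Wheat): Farm 1 gets 7, best alternative 4; Farm 2 gets 7, best alternative 6. No profitable deviation — NE.
(The remaining 2 profiles each have a profitable deviation by the same check.)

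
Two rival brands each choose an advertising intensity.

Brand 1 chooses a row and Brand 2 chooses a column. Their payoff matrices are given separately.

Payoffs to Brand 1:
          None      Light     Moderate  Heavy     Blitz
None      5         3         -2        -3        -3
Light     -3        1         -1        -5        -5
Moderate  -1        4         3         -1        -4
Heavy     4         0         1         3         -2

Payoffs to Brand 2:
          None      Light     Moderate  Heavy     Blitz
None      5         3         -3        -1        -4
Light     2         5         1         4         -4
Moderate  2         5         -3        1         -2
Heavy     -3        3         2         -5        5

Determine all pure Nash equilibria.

Check each profile: it is a Nash equilibrium iff no player can strictly gain by switching unilaterally.
(None, None): Brand 1 gets 5, best alternative 4; Brand 2 gets 5, best alternative 3. No profitable deviation — NE.
(None, Light): Brand 1 can switch to Moderate (3 → 4). Not NE.
(None, Moderate): Brand 1 can switch to Light (-2 → -1). Not NE.
(None, Heavy): Brand 1 can switch to Moderate (-3 → -1). Not NE.
(None, Blitz): Brand 1 can switch to Heavy (-3 → -2). Not NE.
(Light, None): Brand 1 can switch to None (-3 → 5). Not NE.
(Light, Light): Brand 1 can switch to None (1 → 3). Not NE.
(Light, Moderate): Brand 1 can switch to Moderate (-1 → 3). Not NE.
(Light, Heavy): Brand 1 can switch to None (-5 → -3). Not NE.
(Light, Blitz): Brand 1 can switch to None (-5 → -3). Not NE.
(Moderate, None): Brand 1 can switch to None (-1 → 5). Not NE.
(Moderate, Light): Brand 1 gets 4, best alternative 3; Brand 2 gets 5, best alternative 2. No profitable deviation — NE.
(Moderate, Moderate): Brand 2 can switch to None (-3 → 2). Not NE.
(Moderate, Heavy): Brand 1 can switch to Heavy (-1 → 3). Not NE.
(Heavy, Blitz): Brand 1 gets -2, best alternative -3; Brand 2 gets 5, best alternative 3. No profitable deviation — NE.
(The remaining 5 profiles each have a profitable deviation by the same check.)

(None, None), (Moderate, Light), (Heavy, Blitz)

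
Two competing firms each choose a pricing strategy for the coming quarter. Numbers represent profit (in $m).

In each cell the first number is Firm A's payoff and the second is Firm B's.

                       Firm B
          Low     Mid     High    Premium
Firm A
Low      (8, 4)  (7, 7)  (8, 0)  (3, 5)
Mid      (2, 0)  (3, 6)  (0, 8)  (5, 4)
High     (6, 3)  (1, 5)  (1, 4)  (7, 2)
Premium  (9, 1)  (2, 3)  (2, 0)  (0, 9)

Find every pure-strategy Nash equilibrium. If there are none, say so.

Firm A against Low: payoffs 8, 2, 6, 9 → best response Premium.
Firm A against Mid: payoffs 7, 3, 1, 2 → best response Low.
Firm A against High: payoffs 8, 0, 1, 2 → best response Low.
Firm A against Premium: payoffs 3, 5, 7, 0 → best response High.
Firm B against Low: payoffs 4, 7, 0, 5 → best response Mid.
Firm B against Mid: payoffs 0, 6, 8, 4 → best response High.
Firm B against High: payoffs 3, 5, 4, 2 → best response Mid.
Firm B against Premium: payoffs 1, 3, 0, 9 → best response Premium.
Mutual best responses: (Low, Mid).

The unique pure-strategy Nash equilibrium is (Low, Mid).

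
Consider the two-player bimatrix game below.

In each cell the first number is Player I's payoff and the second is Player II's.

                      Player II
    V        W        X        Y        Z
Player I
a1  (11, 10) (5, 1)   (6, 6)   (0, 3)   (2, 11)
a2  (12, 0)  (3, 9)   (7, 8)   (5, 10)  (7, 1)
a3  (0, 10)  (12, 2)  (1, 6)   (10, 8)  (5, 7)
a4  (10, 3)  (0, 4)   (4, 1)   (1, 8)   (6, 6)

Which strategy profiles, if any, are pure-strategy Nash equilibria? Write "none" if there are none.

This game has no pure Nash equilibrium.

(a1, V): Player I can switch to a2 (11 → 12). Not NE.
(a1, W): Player I can switch to a3 (5 → 12). Not NE.
(a1, X): Player I can switch to a2 (6 → 7). Not NE.
(a1, Y): Player I can switch to a2 (0 → 5). Not NE.
(a1, Z): Player I can switch to a2 (2 → 7). Not NE.
(a2, V): Player II can switch to W (0 → 9). Not NE.
(The remaining 14 profiles each have a profitable deviation by the same check.)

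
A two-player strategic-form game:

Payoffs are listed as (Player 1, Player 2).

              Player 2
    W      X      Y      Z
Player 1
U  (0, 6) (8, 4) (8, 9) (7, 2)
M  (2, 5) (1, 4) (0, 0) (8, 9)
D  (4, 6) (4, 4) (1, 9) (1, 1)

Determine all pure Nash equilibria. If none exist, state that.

The pure Nash equilibria are (U, Y); (M, Z).

(U, W): Player 1 can switch to M (0 → 2). Not NE.
(U, X): Player 2 can switch to W (4 → 6). Not NE.
(U, Y): Player 1 gets 8, best alternative 1; Player 2 gets 9, best alternative 6. No profitable deviation — NE.
(U, Z): Player 1 can switch to M (7 → 8). Not NE.
(M, W): Player 1 can switch to D (2 → 4). Not NE.
(M, X): Player 1 can switch to U (1 → 8). Not NE.
(M, Y): Player 1 can switch to U (0 → 8). Not NE.
(M, Z): Player 1 gets 8, best alternative 7; Player 2 gets 9, best alternative 5. No profitable deviation — NE.
(The remaining 4 profiles each have a profitable deviation by the same check.)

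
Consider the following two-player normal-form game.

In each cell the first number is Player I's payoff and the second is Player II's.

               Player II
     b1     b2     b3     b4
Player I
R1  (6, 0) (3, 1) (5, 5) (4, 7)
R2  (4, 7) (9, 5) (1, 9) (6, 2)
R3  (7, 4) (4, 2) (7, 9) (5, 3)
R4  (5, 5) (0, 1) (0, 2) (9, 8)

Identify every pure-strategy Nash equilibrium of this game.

Player I against b1: payoffs 6, 4, 7, 5 → best response R3.
Player I against b2: payoffs 3, 9, 4, 0 → best response R2.
Player I against b3: payoffs 5, 1, 7, 0 → best response R3.
Player I against b4: payoffs 4, 6, 5, 9 → best response R4.
Player II against R1: payoffs 0, 1, 5, 7 → best response b4.
Player II against R2: payoffs 7, 5, 9, 2 → best response b3.
Player II against R3: payoffs 4, 2, 9, 3 → best response b3.
Player II against R4: payoffs 5, 1, 2, 8 → best response b4.
Mutual best responses: (R3, b3); (R4, b4).

The pure Nash equilibria are (R3, b3); (R4, b4).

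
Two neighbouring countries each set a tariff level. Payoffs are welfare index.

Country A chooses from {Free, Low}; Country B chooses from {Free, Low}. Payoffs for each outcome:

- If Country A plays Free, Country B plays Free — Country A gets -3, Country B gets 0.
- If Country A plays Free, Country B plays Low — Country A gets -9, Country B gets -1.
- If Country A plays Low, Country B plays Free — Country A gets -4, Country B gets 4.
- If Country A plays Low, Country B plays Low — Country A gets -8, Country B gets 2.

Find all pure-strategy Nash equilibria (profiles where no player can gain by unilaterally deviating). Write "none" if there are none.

Country A against Free: payoffs -3, -4 → best response Free.
Country A against Low: payoffs -9, -8 → best response Low.
Country B against Free: payoffs 0, -1 → best response Free.
Country B against Low: payoffs 4, 2 → best response Free.
Mutual best responses: (Free, Free).

(Free, Free)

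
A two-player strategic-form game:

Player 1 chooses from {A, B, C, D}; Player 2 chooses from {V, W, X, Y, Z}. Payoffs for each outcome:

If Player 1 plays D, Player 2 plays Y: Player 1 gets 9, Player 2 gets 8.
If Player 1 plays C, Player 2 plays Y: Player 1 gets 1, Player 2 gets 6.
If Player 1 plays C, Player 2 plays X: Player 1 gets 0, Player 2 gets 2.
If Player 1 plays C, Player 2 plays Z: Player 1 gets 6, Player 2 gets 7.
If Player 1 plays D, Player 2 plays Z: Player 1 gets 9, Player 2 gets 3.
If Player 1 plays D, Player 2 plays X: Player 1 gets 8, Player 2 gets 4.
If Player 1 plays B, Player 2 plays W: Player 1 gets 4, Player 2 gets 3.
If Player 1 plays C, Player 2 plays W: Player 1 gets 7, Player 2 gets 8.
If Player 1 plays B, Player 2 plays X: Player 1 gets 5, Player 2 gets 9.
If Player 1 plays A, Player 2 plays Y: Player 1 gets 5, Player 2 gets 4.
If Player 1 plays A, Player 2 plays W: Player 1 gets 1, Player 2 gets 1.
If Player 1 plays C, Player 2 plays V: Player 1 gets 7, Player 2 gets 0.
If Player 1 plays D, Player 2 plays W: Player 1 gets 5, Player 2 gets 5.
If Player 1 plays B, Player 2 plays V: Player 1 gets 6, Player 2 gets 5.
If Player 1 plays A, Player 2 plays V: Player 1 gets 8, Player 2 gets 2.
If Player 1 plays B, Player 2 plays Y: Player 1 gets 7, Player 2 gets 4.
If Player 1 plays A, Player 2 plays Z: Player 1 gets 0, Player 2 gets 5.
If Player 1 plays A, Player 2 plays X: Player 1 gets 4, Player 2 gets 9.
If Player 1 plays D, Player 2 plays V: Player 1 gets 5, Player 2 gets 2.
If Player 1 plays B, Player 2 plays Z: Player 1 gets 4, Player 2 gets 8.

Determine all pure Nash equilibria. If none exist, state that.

For each player, find the best response to each opponent profile; mutual best responses are the pure NE.
Player 1 against V: payoffs 8, 6, 7, 5 → best response A.
Player 1 against W: payoffs 1, 4, 7, 5 → best response C.
Player 1 against X: payoffs 4, 5, 0, 8 → best response D.
Player 1 against Y: payoffs 5, 7, 1, 9 → best response D.
Player 1 against Z: payoffs 0, 4, 6, 9 → best response D.
Player 2 against A: payoffs 2, 1, 9, 4, 5 → best response X.
Player 2 against B: payoffs 5, 3, 9, 4, 8 → best response X.
Player 2 against C: payoffs 0, 8, 2, 6, 7 → best response W.
Player 2 against D: payoffs 2, 5, 4, 8, 3 → best response Y.
Mutual best responses: (C, W); (D, Y).

(C, W) and (D, Y)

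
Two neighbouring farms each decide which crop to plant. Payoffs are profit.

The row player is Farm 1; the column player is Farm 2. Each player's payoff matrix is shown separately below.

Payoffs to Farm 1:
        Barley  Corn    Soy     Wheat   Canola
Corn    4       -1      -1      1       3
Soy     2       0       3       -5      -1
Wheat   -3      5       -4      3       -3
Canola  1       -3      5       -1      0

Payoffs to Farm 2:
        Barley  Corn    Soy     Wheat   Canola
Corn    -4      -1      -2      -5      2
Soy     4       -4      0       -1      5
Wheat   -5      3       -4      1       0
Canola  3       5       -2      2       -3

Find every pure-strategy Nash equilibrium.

The pure Nash equilibria are (Corn, Canola); (Wheat, Corn).

Mark each player's best response to every combination of opponents' strategies; a profile where every player is best-responding is a pure Nash equilibrium.
Farm 1 against Barley: payoffs 4, 2, -3, 1 → best response Corn.
Farm 1 against Corn: payoffs -1, 0, 5, -3 → best response Wheat.
Farm 1 against Soy: payoffs -1, 3, -4, 5 → best response Canola.
Farm 1 against Wheat: payoffs 1, -5, 3, -1 → best response Wheat.
Farm 1 against Canola: payoffs 3, -1, -3, 0 → best response Corn.
Farm 2 against Corn: payoffs -4, -1, -2, -5, 2 → best response Canola.
Farm 2 against Soy: payoffs 4, -4, 0, -1, 5 → best response Canola.
Farm 2 against Wheat: payoffs -5, 3, -4, 1, 0 → best response Corn.
Farm 2 against Canola: payoffs 3, 5, -2, 2, -3 → best response Corn.
Mutual best responses: (Corn, Canola); (Wheat, Corn).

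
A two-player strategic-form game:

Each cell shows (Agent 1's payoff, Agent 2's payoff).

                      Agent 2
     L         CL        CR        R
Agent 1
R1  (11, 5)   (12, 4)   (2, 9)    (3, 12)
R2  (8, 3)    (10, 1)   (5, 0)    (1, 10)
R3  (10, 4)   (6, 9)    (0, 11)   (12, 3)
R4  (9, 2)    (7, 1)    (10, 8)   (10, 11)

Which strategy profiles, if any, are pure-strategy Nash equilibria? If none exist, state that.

none

Agent 1 against L: payoffs 11, 8, 10, 9 → best response R1.
Agent 1 against CL: payoffs 12, 10, 6, 7 → best response R1.
Agent 1 against CR: payoffs 2, 5, 0, 10 → best response R4.
Agent 1 against R: payoffs 3, 1, 12, 10 → best response R3.
Agent 2 against R1: payoffs 5, 4, 9, 12 → best response R.
Agent 2 against R2: payoffs 3, 1, 0, 10 → best response R.
Agent 2 against R3: payoffs 4, 9, 11, 3 → best response CR.
Agent 2 against R4: payoffs 2, 1, 8, 11 → best response R.
No profile is a mutual best response for all players.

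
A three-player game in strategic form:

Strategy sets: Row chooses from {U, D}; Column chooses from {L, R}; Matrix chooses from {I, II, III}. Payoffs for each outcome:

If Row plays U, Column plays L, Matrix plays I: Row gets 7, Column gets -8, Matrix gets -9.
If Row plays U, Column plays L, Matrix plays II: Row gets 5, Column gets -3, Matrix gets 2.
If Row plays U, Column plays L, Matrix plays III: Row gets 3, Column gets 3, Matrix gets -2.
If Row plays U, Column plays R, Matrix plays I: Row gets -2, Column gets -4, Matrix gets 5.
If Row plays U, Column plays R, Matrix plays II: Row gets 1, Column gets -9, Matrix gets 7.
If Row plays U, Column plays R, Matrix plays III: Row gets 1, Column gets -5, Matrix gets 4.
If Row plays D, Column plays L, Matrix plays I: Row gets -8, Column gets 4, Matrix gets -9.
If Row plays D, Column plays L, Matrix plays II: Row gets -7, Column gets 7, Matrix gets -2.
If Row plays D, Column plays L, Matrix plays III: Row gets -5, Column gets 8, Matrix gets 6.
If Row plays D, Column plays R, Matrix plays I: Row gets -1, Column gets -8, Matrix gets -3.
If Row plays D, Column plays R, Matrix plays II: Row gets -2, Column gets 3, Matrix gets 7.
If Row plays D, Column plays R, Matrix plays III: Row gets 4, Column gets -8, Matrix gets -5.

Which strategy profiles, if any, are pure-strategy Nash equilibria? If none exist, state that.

Row against (L, I): payoffs 7, -8 → best response U.
Row against (L, II): payoffs 5, -7 → best response U.
Row against (L, III): payoffs 3, -5 → best response U.
Row against (R, I): payoffs -2, -1 → best response D.
Row against (R, II): payoffs 1, -2 → best response U.
Row against (R, III): payoffs 1, 4 → best response D.
Column against (U, I): payoffs -8, -4 → best response R.
Column against (U, II): payoffs -3, -9 → best response L.
Column against (U, III): payoffs 3, -5 → best response L.
Column against (D, I): payoffs 4, -8 → best response L.
Column against (D, II): payoffs 7, 3 → best response L.
Column against (D, III): payoffs 8, -8 → best response L.
Matrix against (U, L): payoffs -9, 2, -2 → best response II.
Matrix against (U, R): payoffs 5, 7, 4 → best response II.
Matrix against (D, L): payoffs -9, -2, 6 → best response III.
Matrix against (D, R): payoffs -3, 7, -5 → best response II.
Mutual best responses: (U, L, II).

The unique pure-strategy Nash equilibrium is (U, L, II).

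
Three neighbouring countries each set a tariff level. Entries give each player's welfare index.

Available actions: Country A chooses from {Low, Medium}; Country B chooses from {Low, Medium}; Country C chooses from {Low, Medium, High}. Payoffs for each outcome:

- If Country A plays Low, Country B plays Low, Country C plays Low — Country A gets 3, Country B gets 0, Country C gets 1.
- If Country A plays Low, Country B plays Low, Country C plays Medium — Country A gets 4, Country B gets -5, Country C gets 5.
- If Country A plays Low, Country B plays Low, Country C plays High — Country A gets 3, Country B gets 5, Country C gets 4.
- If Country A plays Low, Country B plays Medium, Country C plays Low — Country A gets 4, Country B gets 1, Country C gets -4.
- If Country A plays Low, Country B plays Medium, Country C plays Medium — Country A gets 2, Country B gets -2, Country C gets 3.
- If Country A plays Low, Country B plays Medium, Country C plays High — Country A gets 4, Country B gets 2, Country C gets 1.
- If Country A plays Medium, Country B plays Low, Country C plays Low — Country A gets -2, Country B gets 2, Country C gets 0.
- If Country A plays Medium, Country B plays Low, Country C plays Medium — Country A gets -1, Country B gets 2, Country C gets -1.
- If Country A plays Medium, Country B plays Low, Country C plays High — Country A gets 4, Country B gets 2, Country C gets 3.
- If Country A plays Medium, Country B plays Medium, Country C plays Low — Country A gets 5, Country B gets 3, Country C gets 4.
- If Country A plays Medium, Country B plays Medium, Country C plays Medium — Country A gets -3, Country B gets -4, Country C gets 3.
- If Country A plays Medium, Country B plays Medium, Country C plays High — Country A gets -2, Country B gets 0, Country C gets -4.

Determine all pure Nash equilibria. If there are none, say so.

The pure Nash equilibria are (Low, Medium, Medium) and (Medium, Low, High) and (Medium, Medium, Low).

(Low, Low, Low): Country B can switch to Medium (0 → 1). Not NE.
(Low, Low, Medium): Country B can switch to Medium (-5 → -2). Not NE.
(Low, Low, High): Country A can switch to Medium (3 → 4). Not NE.
(Low, Medium, Low): Country A can switch to Medium (4 → 5). Not NE.
(Low, Medium, Medium): Country A gets 2, best alternative -3; Country B gets -2, best alternative -5; Country C gets 3, best alternative 1. No profitable deviation — NE.
(Low, Medium, High): Country B can switch to Low (2 → 5). Not NE.
(Medium, Low, Low): Country A can switch to Low (-2 → 3). Not NE.
(Medium, Low, High): Country A gets 4, best alternative 3; Country B gets 2, best alternative 0; Country C gets 3, best alternative 0. No profitable deviation — NE.
(Medium, Medium, Low): Country A gets 5, best alternative 4; Country B gets 3, best alternative 2; Country C gets 4, best alternative 3. No profitable deviation — NE.
(The remaining 3 profiles each have a profitable deviation by the same check.)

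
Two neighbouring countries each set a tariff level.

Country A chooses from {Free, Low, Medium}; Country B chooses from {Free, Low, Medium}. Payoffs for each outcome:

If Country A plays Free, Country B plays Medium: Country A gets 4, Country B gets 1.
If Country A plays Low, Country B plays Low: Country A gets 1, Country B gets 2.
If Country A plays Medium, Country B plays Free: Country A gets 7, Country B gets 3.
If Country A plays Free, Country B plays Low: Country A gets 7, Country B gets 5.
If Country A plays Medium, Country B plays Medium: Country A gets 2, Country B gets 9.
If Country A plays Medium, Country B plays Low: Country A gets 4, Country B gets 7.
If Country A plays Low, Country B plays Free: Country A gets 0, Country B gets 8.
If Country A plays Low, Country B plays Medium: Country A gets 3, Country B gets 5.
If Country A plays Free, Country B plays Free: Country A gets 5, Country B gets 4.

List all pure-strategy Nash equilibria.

(Free, Low)

Country A against Free: payoffs 5, 0, 7 → best response Medium.
Country A against Low: payoffs 7, 1, 4 → best response Free.
Country A against Medium: payoffs 4, 3, 2 → best response Free.
Country B against Free: payoffs 4, 5, 1 → best response Low.
Country B against Low: payoffs 8, 2, 5 → best response Free.
Country B against Medium: payoffs 3, 7, 9 → best response Medium.
Mutual best responses: (Free, Low).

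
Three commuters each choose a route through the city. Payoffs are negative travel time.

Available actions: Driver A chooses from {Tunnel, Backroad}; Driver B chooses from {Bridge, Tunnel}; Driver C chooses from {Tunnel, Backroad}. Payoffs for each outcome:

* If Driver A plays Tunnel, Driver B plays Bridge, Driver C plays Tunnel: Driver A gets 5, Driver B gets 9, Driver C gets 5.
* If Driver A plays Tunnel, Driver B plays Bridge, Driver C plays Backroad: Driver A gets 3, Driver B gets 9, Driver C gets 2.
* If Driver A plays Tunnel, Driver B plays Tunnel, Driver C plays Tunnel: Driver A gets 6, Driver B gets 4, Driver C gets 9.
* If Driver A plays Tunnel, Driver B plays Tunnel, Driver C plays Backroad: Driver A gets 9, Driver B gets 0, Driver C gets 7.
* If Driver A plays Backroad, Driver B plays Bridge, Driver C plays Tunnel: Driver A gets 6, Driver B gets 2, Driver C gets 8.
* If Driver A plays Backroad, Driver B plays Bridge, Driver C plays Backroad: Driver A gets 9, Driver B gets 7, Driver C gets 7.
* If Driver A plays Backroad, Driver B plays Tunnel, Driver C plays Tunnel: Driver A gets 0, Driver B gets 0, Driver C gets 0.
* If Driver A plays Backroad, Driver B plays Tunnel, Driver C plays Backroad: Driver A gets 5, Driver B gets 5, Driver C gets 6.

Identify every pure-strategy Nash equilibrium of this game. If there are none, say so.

The unique pure-strategy Nash equilibrium is (Backroad, Bridge, Tunnel).

(Tunnel, Bridge, Tunnel): Driver A can switch to Backroad (5 → 6). Not NE.
(Tunnel, Bridge, Backroad): Driver A can switch to Backroad (3 → 9). Not NE.
(Tunnel, Tunnel, Tunnel): Driver B can switch to Bridge (4 → 9). Not NE.
(Tunnel, Tunnel, Backroad): Driver B can switch to Bridge (0 → 9). Not NE.
(Backroad, Bridge, Tunnel): Driver A gets 6, best alternative 5; Driver B gets 2, best alternative 0; Driver C gets 8, best alternative 7. No profitable deviation — NE.
(Backroad, Bridge, Backroad): Driver C can switch to Tunnel (7 → 8). Not NE.
(Backroad, Tunnel, Tunnel): Driver A can switch to Tunnel (0 → 6). Not NE.
(Backroad, Tunnel, Backroad): Driver A can switch to Tunnel (5 → 9). Not NE.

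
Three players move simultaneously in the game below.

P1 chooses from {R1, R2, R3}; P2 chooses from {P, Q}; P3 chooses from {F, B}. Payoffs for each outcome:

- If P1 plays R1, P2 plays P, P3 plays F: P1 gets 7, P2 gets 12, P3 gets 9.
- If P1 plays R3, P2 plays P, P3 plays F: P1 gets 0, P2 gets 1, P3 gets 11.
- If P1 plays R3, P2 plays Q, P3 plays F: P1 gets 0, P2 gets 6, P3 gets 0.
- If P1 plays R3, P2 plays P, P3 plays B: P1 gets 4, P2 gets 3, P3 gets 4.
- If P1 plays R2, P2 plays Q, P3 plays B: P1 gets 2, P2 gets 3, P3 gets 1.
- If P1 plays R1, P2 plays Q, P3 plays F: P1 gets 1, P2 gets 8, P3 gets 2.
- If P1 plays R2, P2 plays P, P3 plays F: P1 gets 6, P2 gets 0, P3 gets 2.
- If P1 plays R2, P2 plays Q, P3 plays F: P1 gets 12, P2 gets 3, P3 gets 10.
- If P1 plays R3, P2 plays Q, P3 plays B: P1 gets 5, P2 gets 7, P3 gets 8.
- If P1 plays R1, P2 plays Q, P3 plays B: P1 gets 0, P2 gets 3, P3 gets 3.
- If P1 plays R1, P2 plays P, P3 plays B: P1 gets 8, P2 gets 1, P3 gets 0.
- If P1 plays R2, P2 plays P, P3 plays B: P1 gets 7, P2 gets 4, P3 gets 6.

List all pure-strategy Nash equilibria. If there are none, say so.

The pure Nash equilibria are (R1, P, F); (R2, Q, F); (R3, Q, B).

(R1, P, F): P1 gets 7, best alternative 6; P2 gets 12, best alternative 8; P3 gets 9, best alternative 0. No profitable deviation — NE.
(R1, P, B): P2 can switch to Q (1 → 3). Not NE.
(R1, Q, F): P1 can switch to R2 (1 → 12). Not NE.
(R1, Q, B): P1 can switch to R2 (0 → 2). Not NE.
(R2, P, F): P1 can switch to R1 (6 → 7). Not NE.
(R2, P, B): P1 can switch to R1 (7 → 8). Not NE.
(R2, Q, F): P1 gets 12, best alternative 1; P2 gets 3, best alternative 0; P3 gets 10, best alternative 1. No profitable deviation — NE.
(R2, Q, B): P1 can switch to R3 (2 → 5). Not NE.
(R3, Q, B): P1 gets 5, best alternative 2; P2 gets 7, best alternative 3; P3 gets 8, best alternative 0. No profitable deviation — NE.
(The remaining 3 profiles each have a profitable deviation by the same check.)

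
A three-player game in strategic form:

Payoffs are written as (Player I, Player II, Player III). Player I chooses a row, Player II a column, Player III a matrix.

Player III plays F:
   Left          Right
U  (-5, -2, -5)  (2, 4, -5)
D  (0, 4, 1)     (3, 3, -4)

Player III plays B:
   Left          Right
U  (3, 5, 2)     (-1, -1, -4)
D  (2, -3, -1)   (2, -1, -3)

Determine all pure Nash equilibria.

Check each profile: it is a Nash equilibrium iff no player can strictly gain by switching unilaterally.
(U, Left, F): Player I can switch to D (-5 → 0). Not NE.
(U, Left, B): Player I gets 3, best alternative 2; Player II gets 5, best alternative -1; Player III gets 2, best alternative -5. No profitable deviation — NE.
(U, Right, F): Player I can switch to D (2 → 3). Not NE.
(U, Right, B): Player I can switch to D (-1 → 2). Not NE.
(D, Left, F): Player I gets 0, best alternative -5; Player II gets 4, best alternative 3; Player III gets 1, best alternative -1. No profitable deviation — NE.
(D, Left, B): Player I can switch to U (2 → 3). Not NE.
(D, Right, F): Player II can switch to Left (3 → 4). Not NE.
(D, Right, B): Player I gets 2, best alternative -1; Player II gets -1, best alternative -3; Player III gets -3, best alternative -4. No profitable deviation — NE.

(U, Left, B), (D, Left, F), (D, Right, B)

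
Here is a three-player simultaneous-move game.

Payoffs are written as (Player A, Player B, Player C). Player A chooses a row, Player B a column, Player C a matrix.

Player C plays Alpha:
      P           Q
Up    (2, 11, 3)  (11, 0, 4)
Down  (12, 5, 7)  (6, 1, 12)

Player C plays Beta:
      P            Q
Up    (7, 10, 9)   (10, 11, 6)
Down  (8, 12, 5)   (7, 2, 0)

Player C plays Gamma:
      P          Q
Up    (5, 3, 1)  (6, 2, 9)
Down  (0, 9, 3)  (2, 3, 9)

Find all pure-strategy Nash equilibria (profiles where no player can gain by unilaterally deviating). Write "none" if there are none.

For each player, find the best response to each opponent profile; mutual best responses are the pure NE.
Player A against (P, Alpha): payoffs 2, 12 → best response Down.
Player A against (P, Beta): payoffs 7, 8 → best response Down.
Player A against (P, Gamma): payoffs 5, 0 → best response Up.
Player A against (Q, Alpha): payoffs 11, 6 → best response Up.
Player A against (Q, Beta): payoffs 10, 7 → best response Up.
Player A against (Q, Gamma): payoffs 6, 2 → best response Up.
Player B against (Up, Alpha): payoffs 11, 0 → best response P.
Player B against (Up, Beta): payoffs 10, 11 → best response Q.
Player B against (Up, Gamma): payoffs 3, 2 → best response P.
Player B against (Down, Alpha): payoffs 5, 1 → best response P.
Player B against (Down, Beta): payoffs 12, 2 → best response P.
Player B against (Down, Gamma): payoffs 9, 3 → best response P.
Player C against (Up, P): payoffs 3, 9, 1 → best response Beta.
Player C against (Up, Q): payoffs 4, 6, 9 → best response Gamma.
Player C against (Down, P): payoffs 7, 5, 3 → best response Alpha.
Player C against (Down, Q): payoffs 12, 0, 9 → best response Alpha.
Mutual best responses: (Down, P, Alpha).

The unique pure-strategy Nash equilibrium is (Down, P, Alpha).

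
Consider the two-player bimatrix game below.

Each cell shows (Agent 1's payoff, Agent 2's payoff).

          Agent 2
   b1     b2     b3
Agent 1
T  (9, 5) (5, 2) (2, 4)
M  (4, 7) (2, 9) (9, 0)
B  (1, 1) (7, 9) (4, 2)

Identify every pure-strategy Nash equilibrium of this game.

Agent 1 against b1: payoffs 9, 4, 1 → best response T.
Agent 1 against b2: payoffs 5, 2, 7 → best response B.
Agent 1 against b3: payoffs 2, 9, 4 → best response M.
Agent 2 against T: payoffs 5, 2, 4 → best response b1.
Agent 2 against M: payoffs 7, 9, 0 → best response b2.
Agent 2 against B: payoffs 1, 9, 2 → best response b2.
Mutual best responses: (T, b1); (B, b2).

The pure Nash equilibria are (T, b1) and (B, b2).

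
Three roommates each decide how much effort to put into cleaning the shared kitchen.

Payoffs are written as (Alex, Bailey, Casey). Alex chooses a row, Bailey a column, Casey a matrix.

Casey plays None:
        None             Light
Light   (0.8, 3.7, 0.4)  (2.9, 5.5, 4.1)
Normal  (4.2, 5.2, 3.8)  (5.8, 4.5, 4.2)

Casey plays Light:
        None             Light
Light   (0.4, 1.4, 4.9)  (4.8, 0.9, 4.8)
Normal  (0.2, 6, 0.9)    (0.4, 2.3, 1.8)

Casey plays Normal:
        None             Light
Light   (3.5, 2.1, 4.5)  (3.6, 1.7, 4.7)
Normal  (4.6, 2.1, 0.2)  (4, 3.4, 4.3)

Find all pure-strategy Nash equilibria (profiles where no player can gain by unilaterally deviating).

(Light, None, Light) and (Normal, None, None) and (Normal, Light, Normal)

Mark each player's best response to every combination of opponents' strategies; a profile where every player is best-responding is a pure Nash equilibrium.
Alex against (None, None): payoffs 0.8, 4.2 → best response Normal.
Alex against (None, Light): payoffs 0.4, 0.2 → best response Light.
Alex against (None, Normal): payoffs 3.5, 4.6 → best response Normal.
Alex against (Light, None): payoffs 2.9, 5.8 → best response Normal.
Alex against (Light, Light): payoffs 4.8, 0.4 → best response Light.
Alex against (Light, Normal): payoffs 3.6, 4 → best response Normal.
Bailey against (Light, None): payoffs 3.7, 5.5 → best response Light.
Bailey against (Light, Light): payoffs 1.4, 0.9 → best response None.
Bailey against (Light, Normal): payoffs 2.1, 1.7 → best response None.
Bailey against (Normal, None): payoffs 5.2, 4.5 → best response None.
Bailey against (Normal, Light): payoffs 6, 2.3 → best response None.
Bailey against (Normal, Normal): payoffs 2.1, 3.4 → best response Light.
Casey against (Light, None): payoffs 0.4, 4.9, 4.5 → best response Light.
Casey against (Light, Light): payoffs 4.1, 4.8, 4.7 → best response Light.
Casey against (Normal, None): payoffs 3.8, 0.9, 0.2 → best response None.
Casey against (Normal, Light): payoffs 4.2, 1.8, 4.3 → best response Normal.
Mutual best responses: (Light, None, Light); (Normal, None, None); (Normal, Light, Normal).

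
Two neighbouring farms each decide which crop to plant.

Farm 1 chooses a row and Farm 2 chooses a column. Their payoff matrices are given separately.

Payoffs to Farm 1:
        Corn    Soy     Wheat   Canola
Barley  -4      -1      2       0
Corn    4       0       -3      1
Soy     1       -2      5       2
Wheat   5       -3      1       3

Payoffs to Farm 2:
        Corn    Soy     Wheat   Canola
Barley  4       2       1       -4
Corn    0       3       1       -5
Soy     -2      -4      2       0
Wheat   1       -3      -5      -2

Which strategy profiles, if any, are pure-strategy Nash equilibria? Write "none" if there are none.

For each strategy profile, look for a profitable unilateral deviation.
(Barley, Corn): Farm 1 can switch to Corn (-4 → 4). Not NE.
(Barley, Soy): Farm 1 can switch to Corn (-1 → 0). Not NE.
(Barley, Wheat): Farm 1 can switch to Soy (2 → 5). Not NE.
(Barley, Canola): Farm 1 can switch to Corn (0 → 1). Not NE.
(Corn, Corn): Farm 1 can switch to Wheat (4 → 5). Not NE.
(Corn, Soy): Farm 1 gets 0, best alternative -1; Farm 2 gets 3, best alternative 1. No profitable deviation — NE.
(Corn, Wheat): Farm 1 can switch to Barley (-3 → 2). Not NE.
(Corn, Canola): Farm 1 can switch to Soy (1 → 2). Not NE.
(Soy, Corn): Farm 1 can switch to Corn (1 → 4). Not NE.
(Soy, Soy): Farm 1 can switch to Barley (-2 → -1). Not NE.
(Soy, Wheat): Farm 1 gets 5, best alternative 2; Farm 2 gets 2, best alternative 0. No profitable deviation — NE.
(Soy, Canola): Farm 1 can switch to Wheat (2 → 3). Not NE.
(Wheat, Corn): Farm 1 gets 5, best alternative 4; Farm 2 gets 1, best alternative -2. No profitable deviation — NE.
(The remaining 3 profiles each have a profitable deviation by the same check.)

(Corn, Soy), (Soy, Wheat), (Wheat, Corn)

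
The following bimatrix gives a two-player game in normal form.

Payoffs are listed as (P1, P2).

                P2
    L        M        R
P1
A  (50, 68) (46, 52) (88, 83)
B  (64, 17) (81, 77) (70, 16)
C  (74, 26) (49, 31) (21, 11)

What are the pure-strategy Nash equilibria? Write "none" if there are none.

For each player, find the best response to each opponent profile; mutual best responses are the pure NE.
P1 against L: payoffs 50, 64, 74 → best response C.
P1 against M: payoffs 46, 81, 49 → best response B.
P1 against R: payoffs 88, 70, 21 → best response A.
P2 against A: payoffs 68, 52, 83 → best response R.
P2 against B: payoffs 17, 77, 16 → best response M.
P2 against C: payoffs 26, 31, 11 → best response M.
Mutual best responses: (A, R); (B, M).

Pure-strategy Nash equilibria: (A, R), (B, M)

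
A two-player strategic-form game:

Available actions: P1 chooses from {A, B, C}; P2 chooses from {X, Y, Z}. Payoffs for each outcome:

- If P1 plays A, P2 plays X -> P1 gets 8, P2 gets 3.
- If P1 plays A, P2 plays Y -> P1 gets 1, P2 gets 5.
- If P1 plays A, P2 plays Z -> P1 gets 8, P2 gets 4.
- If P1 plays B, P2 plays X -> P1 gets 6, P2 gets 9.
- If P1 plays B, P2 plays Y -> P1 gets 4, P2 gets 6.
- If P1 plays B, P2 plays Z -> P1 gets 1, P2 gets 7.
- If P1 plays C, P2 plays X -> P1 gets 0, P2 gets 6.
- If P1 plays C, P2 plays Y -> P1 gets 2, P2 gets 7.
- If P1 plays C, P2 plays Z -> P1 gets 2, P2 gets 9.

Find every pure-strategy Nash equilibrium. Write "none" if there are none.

none

Mark each player's best response to every combination of opponents' strategies; a profile where every player is best-responding is a pure Nash equilibrium.
P1 against X: payoffs 8, 6, 0 → best response A.
P1 against Y: payoffs 1, 4, 2 → best response B.
P1 against Z: payoffs 8, 1, 2 → best response A.
P2 against A: payoffs 3, 5, 4 → best response Y.
P2 against B: payoffs 9, 6, 7 → best response X.
P2 against C: payoffs 6, 7, 9 → best response Z.
No profile is a mutual best response for all players.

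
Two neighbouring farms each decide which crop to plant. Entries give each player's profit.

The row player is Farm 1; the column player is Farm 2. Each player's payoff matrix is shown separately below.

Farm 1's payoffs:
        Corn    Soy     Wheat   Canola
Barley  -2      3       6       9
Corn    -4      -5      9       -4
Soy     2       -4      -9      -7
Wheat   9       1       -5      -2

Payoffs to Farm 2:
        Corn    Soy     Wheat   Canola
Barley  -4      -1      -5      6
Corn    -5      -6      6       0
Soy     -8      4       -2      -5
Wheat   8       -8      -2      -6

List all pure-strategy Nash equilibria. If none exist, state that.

Farm 1 against Corn: payoffs -2, -4, 2, 9 → best response Wheat.
Farm 1 against Soy: payoffs 3, -5, -4, 1 → best response Barley.
Farm 1 against Wheat: payoffs 6, 9, -9, -5 → best response Corn.
Farm 1 against Canola: payoffs 9, -4, -7, -2 → best response Barley.
Farm 2 against Barley: payoffs -4, -1, -5, 6 → best response Canola.
Farm 2 against Corn: payoffs -5, -6, 6, 0 → best response Wheat.
Farm 2 against Soy: payoffs -8, 4, -2, -5 → best response Soy.
Farm 2 against Wheat: payoffs 8, -8, -2, -6 → best response Corn.
Mutual best responses: (Barley, Canola); (Corn, Wheat); (Wheat, Corn).

Pure-strategy Nash equilibria: (Barley, Canola), (Corn, Wheat), (Wheat, Corn)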